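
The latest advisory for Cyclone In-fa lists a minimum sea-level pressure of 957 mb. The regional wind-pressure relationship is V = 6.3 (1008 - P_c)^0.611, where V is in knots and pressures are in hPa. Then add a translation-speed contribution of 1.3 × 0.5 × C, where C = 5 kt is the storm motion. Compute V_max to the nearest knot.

73 kt

ΔP = 1008 − 957 = 51 mb.
51^0.611 ≈ 11.049.
V ≈ 6.3 × 11.049 ≈ 69.6 kt.
Translation term: 1.3 × 0.5 × 5 = 3.25 kt.
Corrected V ≈ 72.85 kt → 73 kt.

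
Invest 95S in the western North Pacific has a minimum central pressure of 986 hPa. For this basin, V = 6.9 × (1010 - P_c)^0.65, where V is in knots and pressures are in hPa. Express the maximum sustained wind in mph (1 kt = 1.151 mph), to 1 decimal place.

62.7 mph

ΔP = 1010 − 986 = 24 hPa.
V ≈ 6.9 × 24^0.65 = 6.9 × 7.891 ≈ 54.449 kt.
54.449 × 1.151 ≈ 62.67 mph → 62.7 mph.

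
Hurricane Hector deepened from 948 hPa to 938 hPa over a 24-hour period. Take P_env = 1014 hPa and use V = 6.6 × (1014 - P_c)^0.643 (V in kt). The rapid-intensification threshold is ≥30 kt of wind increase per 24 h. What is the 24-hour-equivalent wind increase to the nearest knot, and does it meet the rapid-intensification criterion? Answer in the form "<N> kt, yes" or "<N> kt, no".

V₁: ΔP = 66, V ≈ 6.6 × 66^0.643 ≈ 97.61 kt.
V₂: ΔP = 76, V ≈ 6.6 × 76^0.643 ≈ 106.88 kt.
ΔV over 24 h = 9.27 kt → 24 h equivalent = 9.27 × 24/24 ≈ 9.27 kt.
9 kt < 30 kt ⇒ not rapid intensification.

9 kt, no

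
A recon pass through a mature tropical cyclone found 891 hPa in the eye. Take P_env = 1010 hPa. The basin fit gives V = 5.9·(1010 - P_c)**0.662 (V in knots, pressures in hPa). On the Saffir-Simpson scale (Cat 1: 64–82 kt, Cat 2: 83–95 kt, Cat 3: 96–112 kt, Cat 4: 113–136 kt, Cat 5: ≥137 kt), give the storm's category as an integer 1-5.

ΔP = 1010 − 891 = 119 hPa.
V ≈ 5.9 × 119^0.662 = 5.9 × 23.66 ≈ 140 kt.
140 kt falls in the Category 5 band.

5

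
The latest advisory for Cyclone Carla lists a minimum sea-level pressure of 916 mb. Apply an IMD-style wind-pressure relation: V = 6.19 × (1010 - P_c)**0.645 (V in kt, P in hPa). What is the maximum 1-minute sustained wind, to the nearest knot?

116 kt

ΔP = 1010 − 916 = 94 mb.
94^0.645 ≈ 18.736.
V ≈ 6.19 × 18.736 ≈ 116.0 kt.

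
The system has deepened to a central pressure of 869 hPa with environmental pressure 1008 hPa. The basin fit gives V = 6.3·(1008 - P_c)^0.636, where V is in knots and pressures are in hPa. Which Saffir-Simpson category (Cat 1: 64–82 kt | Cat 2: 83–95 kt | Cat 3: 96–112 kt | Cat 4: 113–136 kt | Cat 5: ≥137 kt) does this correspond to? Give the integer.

ΔP = 1008 − 869 = 139 hPa.
V ≈ 6.3 × 139^0.636 = 6.3 × 23.07 ≈ 145 kt.
145 kt falls in the Category 5 band.

5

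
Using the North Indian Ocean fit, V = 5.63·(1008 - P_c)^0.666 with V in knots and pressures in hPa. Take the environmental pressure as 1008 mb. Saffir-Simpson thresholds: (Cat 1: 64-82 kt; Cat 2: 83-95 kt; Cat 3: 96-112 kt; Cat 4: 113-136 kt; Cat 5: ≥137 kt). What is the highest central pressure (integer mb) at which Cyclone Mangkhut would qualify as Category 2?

Category 2 begins at V = 83 kt.
Required ΔP = (83/5.63)^(1/0.666) = 14.742^1.502 ≈ 56.83 mb.
P_c ≤ 1008 − 56.83 = 951.17, so the highest integer P_c is 951 mb.

951 mb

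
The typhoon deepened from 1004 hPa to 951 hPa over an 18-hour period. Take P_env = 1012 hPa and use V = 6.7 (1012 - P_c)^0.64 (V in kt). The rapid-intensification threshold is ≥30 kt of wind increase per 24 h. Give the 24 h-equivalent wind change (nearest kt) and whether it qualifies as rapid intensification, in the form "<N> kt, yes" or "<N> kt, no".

V₁: ΔP = 8, V ≈ 6.7 × 8^0.64 ≈ 25.35 kt.
V₂: ΔP = 61, V ≈ 6.7 × 61^0.64 ≈ 93.04 kt.
ΔV over 18 h = 67.69 kt → 24 h equivalent = 67.69 × 24/18 ≈ 90.25 kt.
90 kt ≥ 30 kt ⇒ rapid intensification.

90 kt, yes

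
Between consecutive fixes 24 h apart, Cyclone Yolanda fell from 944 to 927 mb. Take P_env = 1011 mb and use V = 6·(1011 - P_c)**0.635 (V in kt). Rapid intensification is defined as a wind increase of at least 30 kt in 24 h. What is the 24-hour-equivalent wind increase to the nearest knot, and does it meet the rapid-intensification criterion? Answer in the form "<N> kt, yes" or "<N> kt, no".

V₁: ΔP = 67, V ≈ 6 × 67^0.635 ≈ 86.64 kt.
V₂: ΔP = 84, V ≈ 6 × 84^0.635 ≈ 100.02 kt.
ΔV over 24 h = 13.38 kt → 24 h equivalent = 13.38 × 24/24 ≈ 13.38 kt.
13 kt < 30 kt ⇒ not rapid intensification.

13 kt, no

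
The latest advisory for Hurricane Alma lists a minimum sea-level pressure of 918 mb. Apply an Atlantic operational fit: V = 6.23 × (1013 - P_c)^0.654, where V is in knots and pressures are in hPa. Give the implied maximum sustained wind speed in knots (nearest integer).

ΔP = 1013 − 918 = 95 mb.
95^0.654 ≈ 19.653.
V ≈ 6.23 × 19.653 ≈ 122.4 kt.

122 kt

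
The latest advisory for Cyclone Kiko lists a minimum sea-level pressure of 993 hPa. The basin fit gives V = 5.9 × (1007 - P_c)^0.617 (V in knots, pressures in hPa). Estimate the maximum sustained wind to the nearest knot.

30 kt

ΔP = 1007 − 993 = 14 hPa.
14^0.617 ≈ 5.095.
V ≈ 5.9 × 5.095 ≈ 30.1 kt.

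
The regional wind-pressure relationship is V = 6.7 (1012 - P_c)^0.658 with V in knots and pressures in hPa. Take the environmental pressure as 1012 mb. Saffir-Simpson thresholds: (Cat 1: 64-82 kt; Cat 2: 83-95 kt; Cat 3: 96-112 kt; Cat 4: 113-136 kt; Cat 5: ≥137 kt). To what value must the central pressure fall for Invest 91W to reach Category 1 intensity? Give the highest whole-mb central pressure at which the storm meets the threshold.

Category 1 begins at V = 64 kt.
Required ΔP = (64/6.7)^(1/0.658) = 9.552^1.520 ≈ 30.87 mb.
P_c ≤ 1012 − 30.87 = 981.13, so the highest integer P_c is 981 mb.

981 mb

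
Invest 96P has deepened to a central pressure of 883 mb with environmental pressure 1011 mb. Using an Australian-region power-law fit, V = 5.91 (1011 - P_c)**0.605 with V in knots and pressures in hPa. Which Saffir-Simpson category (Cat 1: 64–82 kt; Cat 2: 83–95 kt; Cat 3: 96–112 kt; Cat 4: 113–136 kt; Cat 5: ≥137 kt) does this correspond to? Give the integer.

ΔP = 1011 − 883 = 128 mb.
V ≈ 5.91 × 128^0.605 = 5.91 × 18.83 ≈ 111 kt.
111 kt falls in the Category 3 band.

3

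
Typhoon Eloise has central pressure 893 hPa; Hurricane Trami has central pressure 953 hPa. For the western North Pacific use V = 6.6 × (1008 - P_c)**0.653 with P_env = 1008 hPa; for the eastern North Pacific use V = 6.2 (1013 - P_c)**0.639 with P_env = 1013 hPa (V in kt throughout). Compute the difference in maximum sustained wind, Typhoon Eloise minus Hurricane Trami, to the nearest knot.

61 kt

Typhoon Eloise: ΔP = 115; V ≈ 6.6 × 115^0.653 ≈ 146.28 kt.
Hurricane Trami: ΔP = 60; V ≈ 6.2 × 60^0.639 ≈ 84.85 kt.
Difference ≈ 146.28 − 84.85 = 61.43 → 61 kt.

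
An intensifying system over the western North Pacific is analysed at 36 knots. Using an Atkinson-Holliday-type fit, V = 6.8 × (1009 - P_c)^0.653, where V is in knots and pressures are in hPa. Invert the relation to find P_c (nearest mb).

996 mb

ΔP = (V / 6.8)^(1/0.653) = (36/6.8)^1.531.
36/6.8 = 5.294; 5.294^1.531 ≈ 12.84 mb.
P_c = 1009 − 12.84 = 996.16 ≈ 996 mb.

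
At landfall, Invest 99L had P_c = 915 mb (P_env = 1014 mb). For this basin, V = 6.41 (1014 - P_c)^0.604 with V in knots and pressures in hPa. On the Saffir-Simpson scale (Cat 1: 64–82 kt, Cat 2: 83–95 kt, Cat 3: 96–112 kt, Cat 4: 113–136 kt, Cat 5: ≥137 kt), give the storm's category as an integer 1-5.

ΔP = 1014 − 915 = 99 mb.
V ≈ 6.41 × 99^0.604 = 6.41 × 16.05 ≈ 103 kt.
103 kt falls in the Category 3 band.

3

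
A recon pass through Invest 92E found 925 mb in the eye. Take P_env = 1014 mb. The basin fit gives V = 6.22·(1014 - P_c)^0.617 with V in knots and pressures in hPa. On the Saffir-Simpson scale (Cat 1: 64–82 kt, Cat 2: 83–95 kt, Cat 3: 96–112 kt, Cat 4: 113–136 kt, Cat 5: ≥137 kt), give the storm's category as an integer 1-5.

3

ΔP = 1014 − 925 = 89 mb.
V ≈ 6.22 × 89^0.617 = 6.22 × 15.95 ≈ 99 kt.
99 kt falls in the Category 3 band.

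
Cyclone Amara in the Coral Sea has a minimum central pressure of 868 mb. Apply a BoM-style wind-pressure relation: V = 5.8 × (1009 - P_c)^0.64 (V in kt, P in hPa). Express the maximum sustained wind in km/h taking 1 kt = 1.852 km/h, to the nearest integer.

ΔP = 1009 − 868 = 141 mb.
V ≈ 5.8 × 141^0.64 = 5.8 × 23.741 ≈ 137.698 kt.
137.698 × 1.852 ≈ 255.02 km/h → 255 km/h.

255 km/h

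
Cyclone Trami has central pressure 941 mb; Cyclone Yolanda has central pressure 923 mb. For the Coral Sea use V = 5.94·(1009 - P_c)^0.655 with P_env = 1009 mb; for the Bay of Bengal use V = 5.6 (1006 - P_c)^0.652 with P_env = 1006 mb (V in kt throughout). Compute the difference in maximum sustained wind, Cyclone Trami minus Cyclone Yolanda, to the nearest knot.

-6 kt

Cyclone Trami: ΔP = 68; V ≈ 5.94 × 68^0.655 ≈ 94.21 kt.
Cyclone Yolanda: ΔP = 83; V ≈ 5.6 × 83^0.652 ≈ 99.87 kt.
Difference ≈ 94.21 − 99.87 = -5.66 → -6 kt.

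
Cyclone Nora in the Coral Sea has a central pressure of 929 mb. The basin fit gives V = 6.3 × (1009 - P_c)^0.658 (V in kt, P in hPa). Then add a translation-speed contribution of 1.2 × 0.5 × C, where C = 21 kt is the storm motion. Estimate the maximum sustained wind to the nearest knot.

125 kt

ΔP = 1009 − 929 = 80 mb.
80^0.658 ≈ 17.874.
V ≈ 6.3 × 17.874 ≈ 112.6 kt.
Translation term: 1.2 × 0.5 × 21 = 12.6 kt.
Corrected V ≈ 125.2 kt → 125 kt.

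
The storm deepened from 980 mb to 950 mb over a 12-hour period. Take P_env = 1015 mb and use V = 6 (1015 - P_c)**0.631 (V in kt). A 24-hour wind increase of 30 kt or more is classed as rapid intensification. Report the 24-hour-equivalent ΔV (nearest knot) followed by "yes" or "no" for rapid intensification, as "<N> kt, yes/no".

54 kt, yes

V₁: ΔP = 35, V ≈ 6 × 35^0.631 ≈ 56.55 kt.
V₂: ΔP = 65, V ≈ 6 × 65^0.631 ≈ 83.58 kt.
ΔV over 12 h = 27.03 kt → 24 h equivalent = 27.03 × 24/12 ≈ 54.06 kt.
54 kt ≥ 30 kt ⇒ rapid intensification.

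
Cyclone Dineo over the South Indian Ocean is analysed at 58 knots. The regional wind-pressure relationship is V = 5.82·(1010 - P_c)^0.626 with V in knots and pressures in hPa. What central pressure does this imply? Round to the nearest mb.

971 mb

ΔP = (V / 5.82)^(1/0.626) = (58/5.82)^1.597.
58/5.82 = 9.966; 9.966^1.597 ≈ 39.36 mb.
P_c = 1010 − 39.36 = 970.64 ≈ 971 mb.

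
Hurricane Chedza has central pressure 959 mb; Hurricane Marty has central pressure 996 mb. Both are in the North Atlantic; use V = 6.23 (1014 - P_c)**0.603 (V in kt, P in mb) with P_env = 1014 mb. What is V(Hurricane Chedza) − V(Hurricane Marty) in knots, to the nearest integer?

Hurricane Chedza: ΔP = 55; V ≈ 6.23 × 55^0.603 ≈ 69.81 kt.
Hurricane Marty: ΔP = 18; V ≈ 6.23 × 18^0.603 ≈ 35.60 kt.
Difference ≈ 69.81 − 35.60 = 34.21 → 34 kt.

34 kt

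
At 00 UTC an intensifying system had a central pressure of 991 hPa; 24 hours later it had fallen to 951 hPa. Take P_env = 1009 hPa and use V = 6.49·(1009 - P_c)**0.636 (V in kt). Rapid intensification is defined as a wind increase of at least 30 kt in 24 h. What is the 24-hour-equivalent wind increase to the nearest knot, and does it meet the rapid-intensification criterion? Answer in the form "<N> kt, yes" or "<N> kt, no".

V₁: ΔP = 18, V ≈ 6.49 × 18^0.636 ≈ 40.79 kt.
V₂: ΔP = 58, V ≈ 6.49 × 58^0.636 ≈ 85.86 kt.
ΔV over 24 h = 45.07 kt → 24 h equivalent = 45.07 × 24/24 ≈ 45.07 kt.
45 kt ≥ 30 kt ⇒ rapid intensification.

45 kt, yes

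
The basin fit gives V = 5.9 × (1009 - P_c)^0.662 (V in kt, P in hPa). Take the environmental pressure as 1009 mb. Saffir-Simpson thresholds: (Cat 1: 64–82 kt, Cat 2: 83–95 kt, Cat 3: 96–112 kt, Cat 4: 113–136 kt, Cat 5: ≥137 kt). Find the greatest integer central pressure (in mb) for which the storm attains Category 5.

Category 5 begins at V = 137 kt.
Required ΔP = (137/5.9)^(1/0.662) = 23.220^1.511 ≈ 115.68 mb.
P_c ≤ 1009 − 115.68 = 893.32, so the highest integer P_c is 893 mb.

893 mb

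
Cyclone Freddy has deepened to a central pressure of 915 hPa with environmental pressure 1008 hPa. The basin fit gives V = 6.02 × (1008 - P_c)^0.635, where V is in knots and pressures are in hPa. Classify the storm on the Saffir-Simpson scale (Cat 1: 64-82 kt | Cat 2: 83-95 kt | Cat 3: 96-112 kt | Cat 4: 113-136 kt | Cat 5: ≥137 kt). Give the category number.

3

ΔP = 1008 − 915 = 93 hPa.
V ≈ 6.02 × 93^0.635 = 6.02 × 17.78 ≈ 107 kt.
107 kt falls in the Category 3 band.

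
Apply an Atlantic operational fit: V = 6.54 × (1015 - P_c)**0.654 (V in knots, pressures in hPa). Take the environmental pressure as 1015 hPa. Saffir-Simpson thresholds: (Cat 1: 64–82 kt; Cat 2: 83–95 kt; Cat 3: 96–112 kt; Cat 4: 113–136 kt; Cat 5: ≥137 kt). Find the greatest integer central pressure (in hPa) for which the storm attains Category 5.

910 hPa

Category 5 begins at V = 137 kt.
Required ΔP = (137/6.54)^(1/0.654) = 20.948^1.529 ≈ 104.74 hPa.
P_c ≤ 1015 − 104.74 = 910.26, so the highest integer P_c is 910 hPa.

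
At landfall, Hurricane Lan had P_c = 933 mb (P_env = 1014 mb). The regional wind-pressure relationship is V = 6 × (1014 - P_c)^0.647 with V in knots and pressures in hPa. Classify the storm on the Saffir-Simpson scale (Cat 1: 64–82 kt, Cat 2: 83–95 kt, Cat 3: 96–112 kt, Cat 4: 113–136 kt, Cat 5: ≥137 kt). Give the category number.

ΔP = 1014 − 933 = 81 mb.
V ≈ 6 × 81^0.647 = 6 × 17.17 ≈ 103 kt.
103 kt falls in the Category 3 band.

3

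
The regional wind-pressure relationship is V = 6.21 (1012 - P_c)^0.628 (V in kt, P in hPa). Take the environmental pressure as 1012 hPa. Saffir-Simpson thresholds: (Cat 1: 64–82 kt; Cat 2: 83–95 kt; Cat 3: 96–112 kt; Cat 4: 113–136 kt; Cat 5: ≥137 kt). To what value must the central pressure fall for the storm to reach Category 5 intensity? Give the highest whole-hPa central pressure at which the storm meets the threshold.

Category 5 begins at V = 137 kt.
Required ΔP = (137/6.21)^(1/0.628) = 22.061^1.592 ≈ 137.89 hPa.
P_c ≤ 1012 − 137.89 = 874.11, so the highest integer P_c is 874 hPa.

874 hPa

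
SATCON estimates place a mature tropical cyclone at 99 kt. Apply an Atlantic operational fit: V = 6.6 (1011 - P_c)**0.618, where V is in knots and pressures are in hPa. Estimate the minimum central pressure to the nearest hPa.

931 hPa

ΔP = (V / 6.6)^(1/0.618) = (99/6.6)^1.618.
99/6.6 = 15.000; 15.000^1.618 ≈ 79.99 hPa.
P_c = 1011 − 79.99 = 931.01 ≈ 931 hPa.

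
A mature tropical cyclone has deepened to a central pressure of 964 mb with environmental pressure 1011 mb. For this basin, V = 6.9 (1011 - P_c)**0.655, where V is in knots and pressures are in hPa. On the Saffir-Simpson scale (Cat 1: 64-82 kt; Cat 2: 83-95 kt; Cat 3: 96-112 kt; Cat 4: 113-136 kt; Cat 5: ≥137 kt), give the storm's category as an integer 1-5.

2

ΔP = 1011 − 964 = 47 mb.
V ≈ 6.9 × 47^0.655 = 6.9 × 12.45 ≈ 86 kt.
86 kt falls in the Category 2 band.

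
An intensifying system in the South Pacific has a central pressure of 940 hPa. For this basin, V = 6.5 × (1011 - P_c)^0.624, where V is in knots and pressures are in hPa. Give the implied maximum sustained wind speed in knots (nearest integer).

ΔP = 1011 − 940 = 71 hPa.
71^0.624 ≈ 14.295.
V ≈ 6.5 × 14.295 ≈ 92.9 kt.

93 kt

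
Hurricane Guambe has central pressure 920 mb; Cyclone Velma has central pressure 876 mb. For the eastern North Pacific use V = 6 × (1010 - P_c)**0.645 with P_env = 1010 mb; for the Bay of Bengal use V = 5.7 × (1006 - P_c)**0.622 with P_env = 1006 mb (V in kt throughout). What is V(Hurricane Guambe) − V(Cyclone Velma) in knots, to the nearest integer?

-8 kt

Hurricane Guambe: ΔP = 90; V ≈ 6 × 90^0.645 ≈ 109.30 kt.
Cyclone Velma: ΔP = 130; V ≈ 5.7 × 130^0.622 ≈ 117.69 kt.
Difference ≈ 109.30 − 117.69 = -8.39 → -8 kt.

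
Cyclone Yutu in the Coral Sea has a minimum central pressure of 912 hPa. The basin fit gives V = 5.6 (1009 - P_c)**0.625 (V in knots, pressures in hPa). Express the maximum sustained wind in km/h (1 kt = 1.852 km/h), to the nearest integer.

181 km/h

ΔP = 1009 − 912 = 97 hPa.
V ≈ 5.6 × 97^0.625 = 5.6 × 17.447 ≈ 97.706 kt.
97.706 × 1.852 ≈ 180.95 km/h → 181 km/h.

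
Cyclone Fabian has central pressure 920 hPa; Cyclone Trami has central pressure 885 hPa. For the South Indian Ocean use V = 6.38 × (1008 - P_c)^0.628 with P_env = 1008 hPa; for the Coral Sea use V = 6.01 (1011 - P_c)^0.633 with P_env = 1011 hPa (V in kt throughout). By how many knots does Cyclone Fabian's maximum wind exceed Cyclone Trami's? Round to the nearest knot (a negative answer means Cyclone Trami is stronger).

-22 kt

Cyclone Fabian: ΔP = 88; V ≈ 6.38 × 88^0.628 ≈ 106.16 kt.
Cyclone Trami: ΔP = 126; V ≈ 6.01 × 126^0.633 ≈ 128.35 kt.
Difference ≈ 106.16 − 128.35 = -22.19 → -22 kt.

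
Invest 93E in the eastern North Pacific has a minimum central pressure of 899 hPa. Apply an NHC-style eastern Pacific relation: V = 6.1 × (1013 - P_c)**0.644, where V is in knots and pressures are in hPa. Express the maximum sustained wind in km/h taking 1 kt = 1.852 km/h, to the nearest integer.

ΔP = 1013 − 899 = 114 hPa.
V ≈ 6.1 × 114^0.644 = 6.1 × 21.118 ≈ 128.818 kt.
128.818 × 1.852 ≈ 238.57 km/h → 239 km/h.

239 km/h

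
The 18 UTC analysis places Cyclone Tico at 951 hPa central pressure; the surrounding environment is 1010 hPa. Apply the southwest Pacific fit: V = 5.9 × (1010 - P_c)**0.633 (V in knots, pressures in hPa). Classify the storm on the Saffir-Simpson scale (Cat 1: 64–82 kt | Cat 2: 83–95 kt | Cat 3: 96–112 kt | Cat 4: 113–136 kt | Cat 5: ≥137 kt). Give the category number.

1

ΔP = 1010 − 951 = 59 hPa.
V ≈ 5.9 × 59^0.633 = 5.9 × 13.21 ≈ 78 kt.
78 kt falls in the Category 1 band.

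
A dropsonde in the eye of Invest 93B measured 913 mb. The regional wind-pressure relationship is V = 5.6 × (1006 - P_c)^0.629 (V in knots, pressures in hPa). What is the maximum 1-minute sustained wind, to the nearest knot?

ΔP = 1006 − 913 = 93 mb.
93^0.629 ≈ 17.305.
V ≈ 5.6 × 17.305 ≈ 96.9 kt.

97 kt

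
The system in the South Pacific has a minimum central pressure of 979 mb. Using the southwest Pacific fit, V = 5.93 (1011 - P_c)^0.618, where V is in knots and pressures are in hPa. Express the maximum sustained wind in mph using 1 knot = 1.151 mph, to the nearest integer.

58 mph

ΔP = 1011 − 979 = 32 mb.
V ≈ 5.93 × 32^0.618 = 5.93 × 8.515 ≈ 50.494 kt.
50.494 × 1.151 ≈ 58.12 mph → 58 mph.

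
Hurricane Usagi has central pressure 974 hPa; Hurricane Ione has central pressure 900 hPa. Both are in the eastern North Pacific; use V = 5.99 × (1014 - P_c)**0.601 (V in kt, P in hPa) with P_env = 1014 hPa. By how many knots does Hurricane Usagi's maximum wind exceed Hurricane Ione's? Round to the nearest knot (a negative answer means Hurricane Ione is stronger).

Hurricane Usagi: ΔP = 40; V ≈ 5.99 × 40^0.601 ≈ 54.99 kt.
Hurricane Ione: ΔP = 114; V ≈ 5.99 × 114^0.601 ≈ 103.19 kt.
Difference ≈ 54.99 − 103.19 = -48.20 → -48 kt.

-48 kt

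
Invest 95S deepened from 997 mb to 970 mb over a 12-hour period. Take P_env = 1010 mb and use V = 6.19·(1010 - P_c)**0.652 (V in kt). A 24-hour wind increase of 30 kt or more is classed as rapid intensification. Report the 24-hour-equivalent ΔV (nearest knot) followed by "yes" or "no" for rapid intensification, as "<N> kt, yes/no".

V₁: ΔP = 13, V ≈ 6.19 × 13^0.652 ≈ 32.96 kt.
V₂: ΔP = 40, V ≈ 6.19 × 40^0.652 ≈ 68.59 kt.
ΔV over 12 h = 35.63 kt → 24 h equivalent = 35.63 × 24/12 ≈ 71.26 kt.
71 kt ≥ 30 kt ⇒ rapid intensification.

71 kt, yes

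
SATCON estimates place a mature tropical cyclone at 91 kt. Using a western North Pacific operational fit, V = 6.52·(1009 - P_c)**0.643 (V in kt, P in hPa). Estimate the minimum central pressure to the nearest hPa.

949 hPa

ΔP = (V / 6.52)^(1/0.643) = (91/6.52)^1.555.
91/6.52 = 13.957; 13.957^1.555 ≈ 60.31 hPa.
P_c = 1009 − 60.31 = 948.69 ≈ 949 hPa.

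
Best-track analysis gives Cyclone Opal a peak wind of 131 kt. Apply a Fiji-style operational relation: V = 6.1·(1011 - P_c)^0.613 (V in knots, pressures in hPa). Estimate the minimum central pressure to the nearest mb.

862 mb

ΔP = (V / 6.1)^(1/0.613) = (131/6.1)^1.631.
131/6.1 = 21.475; 21.475^1.631 ≈ 148.88 mb.
P_c = 1011 − 148.88 = 862.12 ≈ 862 mb.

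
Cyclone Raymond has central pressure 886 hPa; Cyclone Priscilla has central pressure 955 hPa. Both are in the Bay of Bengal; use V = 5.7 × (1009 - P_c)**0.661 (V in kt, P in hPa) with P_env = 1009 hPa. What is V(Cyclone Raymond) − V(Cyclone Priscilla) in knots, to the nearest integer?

Cyclone Raymond: ΔP = 123; V ≈ 5.7 × 123^0.661 ≈ 137.18 kt.
Cyclone Priscilla: ΔP = 54; V ≈ 5.7 × 54^0.661 ≈ 79.61 kt.
Difference ≈ 137.18 − 79.61 = 57.57 → 58 kt.

58 kt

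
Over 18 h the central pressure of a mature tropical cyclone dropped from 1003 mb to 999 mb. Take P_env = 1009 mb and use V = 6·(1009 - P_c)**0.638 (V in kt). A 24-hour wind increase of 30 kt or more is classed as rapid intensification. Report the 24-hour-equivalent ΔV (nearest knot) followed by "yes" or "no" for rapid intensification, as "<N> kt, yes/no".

10 kt, no

V₁: ΔP = 6, V ≈ 6 × 6^0.638 ≈ 18.82 kt.
V₂: ΔP = 10, V ≈ 6 × 10^0.638 ≈ 26.07 kt.
ΔV over 18 h = 7.25 kt → 24 h equivalent = 7.25 × 24/18 ≈ 9.67 kt.
10 kt < 30 kt ⇒ not rapid intensification.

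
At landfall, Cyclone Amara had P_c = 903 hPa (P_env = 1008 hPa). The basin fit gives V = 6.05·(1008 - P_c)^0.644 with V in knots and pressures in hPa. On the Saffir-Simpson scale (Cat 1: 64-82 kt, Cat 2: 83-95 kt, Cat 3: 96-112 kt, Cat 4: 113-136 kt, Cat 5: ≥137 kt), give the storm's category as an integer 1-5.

4

ΔP = 1008 − 903 = 105 hPa.
V ≈ 6.05 × 105^0.644 = 6.05 × 20.03 ≈ 121 kt.
121 kt falls in the Category 4 band.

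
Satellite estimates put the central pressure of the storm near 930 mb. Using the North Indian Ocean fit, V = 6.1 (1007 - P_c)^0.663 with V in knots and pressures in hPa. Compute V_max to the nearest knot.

ΔP = 1007 − 930 = 77 mb.
77^0.663 ≈ 17.813.
V ≈ 6.1 × 17.813 ≈ 108.7 kt.

109 kt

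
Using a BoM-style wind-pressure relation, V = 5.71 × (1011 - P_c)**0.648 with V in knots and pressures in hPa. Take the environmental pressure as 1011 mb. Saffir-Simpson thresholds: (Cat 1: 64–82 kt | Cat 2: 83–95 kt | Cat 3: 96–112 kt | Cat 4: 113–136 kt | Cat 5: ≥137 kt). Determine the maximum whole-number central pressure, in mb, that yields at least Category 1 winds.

969 mb

Category 1 begins at V = 64 kt.
Required ΔP = (64/5.71)^(1/0.648) = 11.208^1.543 ≈ 41.65 mb.
P_c ≤ 1011 − 41.65 = 969.35, so the highest integer P_c is 969 mb.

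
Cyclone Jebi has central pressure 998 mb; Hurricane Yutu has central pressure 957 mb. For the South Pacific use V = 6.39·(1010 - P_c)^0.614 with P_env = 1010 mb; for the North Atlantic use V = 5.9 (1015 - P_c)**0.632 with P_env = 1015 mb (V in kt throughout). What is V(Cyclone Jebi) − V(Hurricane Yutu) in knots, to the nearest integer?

-47 kt

Cyclone Jebi: ΔP = 12; V ≈ 6.39 × 12^0.614 ≈ 29.38 kt.
Hurricane Yutu: ΔP = 58; V ≈ 5.9 × 58^0.632 ≈ 76.80 kt.
Difference ≈ 29.38 − 76.80 = -47.42 → -47 kt.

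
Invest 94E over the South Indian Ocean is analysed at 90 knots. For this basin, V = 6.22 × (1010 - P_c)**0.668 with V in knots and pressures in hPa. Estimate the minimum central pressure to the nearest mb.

955 mb

ΔP = (V / 6.22)^(1/0.668) = (90/6.22)^1.497.
90/6.22 = 14.469; 14.469^1.497 ≈ 54.60 mb.
P_c = 1010 − 54.60 = 955.40 ≈ 955 mb.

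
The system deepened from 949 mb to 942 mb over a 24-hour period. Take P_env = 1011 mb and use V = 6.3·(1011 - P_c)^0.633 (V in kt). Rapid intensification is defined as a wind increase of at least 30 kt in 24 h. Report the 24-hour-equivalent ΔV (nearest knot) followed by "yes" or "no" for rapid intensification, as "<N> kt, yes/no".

V₁: ΔP = 62, V ≈ 6.3 × 62^0.633 ≈ 85.89 kt.
V₂: ΔP = 69, V ≈ 6.3 × 69^0.633 ≈ 91.90 kt.
ΔV over 24 h = 6.01 kt → 24 h equivalent = 6.01 × 24/24 ≈ 6.01 kt.
6 kt < 30 kt ⇒ not rapid intensification.

6 kt, no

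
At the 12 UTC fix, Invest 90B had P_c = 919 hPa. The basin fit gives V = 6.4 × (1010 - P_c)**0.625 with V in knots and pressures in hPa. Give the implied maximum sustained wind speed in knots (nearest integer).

107 kt

ΔP = 1010 − 919 = 91 hPa.
91^0.625 ≈ 16.765.
V ≈ 6.4 × 16.765 ≈ 107.3 kt.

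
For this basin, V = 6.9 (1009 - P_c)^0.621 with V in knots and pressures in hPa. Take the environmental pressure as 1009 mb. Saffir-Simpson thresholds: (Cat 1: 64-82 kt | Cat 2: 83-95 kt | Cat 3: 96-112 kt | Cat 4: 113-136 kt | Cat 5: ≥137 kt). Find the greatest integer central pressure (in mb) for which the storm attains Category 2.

954 mb

Category 2 begins at V = 83 kt.
Required ΔP = (83/6.9)^(1/0.621) = 12.029^1.610 ≈ 54.89 mb.
P_c ≤ 1009 − 54.89 = 954.11, so the highest integer P_c is 954 mb.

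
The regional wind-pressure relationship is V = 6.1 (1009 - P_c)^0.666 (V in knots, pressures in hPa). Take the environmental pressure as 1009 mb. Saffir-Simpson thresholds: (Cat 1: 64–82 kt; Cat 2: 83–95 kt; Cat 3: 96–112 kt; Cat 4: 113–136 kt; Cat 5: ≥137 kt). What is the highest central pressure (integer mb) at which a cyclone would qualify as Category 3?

946 mb

Category 3 begins at V = 96 kt.
Required ΔP = (96/6.1)^(1/0.666) = 15.738^1.502 ≈ 62.69 mb.
P_c ≤ 1009 − 62.69 = 946.31, so the highest integer P_c is 946 mb.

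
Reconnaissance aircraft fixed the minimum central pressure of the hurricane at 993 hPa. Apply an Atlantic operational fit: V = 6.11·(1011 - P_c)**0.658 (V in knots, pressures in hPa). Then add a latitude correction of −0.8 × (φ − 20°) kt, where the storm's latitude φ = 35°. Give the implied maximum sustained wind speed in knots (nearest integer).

29 kt

ΔP = 1011 − 993 = 18 hPa.
18^0.658 ≈ 6.698.
V ≈ 6.11 × 6.698 ≈ 40.9 kt.
Latitude correction: −0.8 × (35 − 20) = -12 kt.
Corrected V ≈ 28.9 kt → 29 kt.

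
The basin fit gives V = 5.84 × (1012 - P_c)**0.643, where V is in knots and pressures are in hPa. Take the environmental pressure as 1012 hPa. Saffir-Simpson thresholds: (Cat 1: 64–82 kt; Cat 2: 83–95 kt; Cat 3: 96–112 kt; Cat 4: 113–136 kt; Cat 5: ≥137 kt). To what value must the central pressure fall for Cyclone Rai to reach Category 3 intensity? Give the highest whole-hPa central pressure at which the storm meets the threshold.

934 hPa

Category 3 begins at V = 96 kt.
Required ΔP = (96/5.84)^(1/0.643) = 16.438^1.555 ≈ 77.79 hPa.
P_c ≤ 1012 − 77.79 = 934.21, so the highest integer P_c is 934 hPa.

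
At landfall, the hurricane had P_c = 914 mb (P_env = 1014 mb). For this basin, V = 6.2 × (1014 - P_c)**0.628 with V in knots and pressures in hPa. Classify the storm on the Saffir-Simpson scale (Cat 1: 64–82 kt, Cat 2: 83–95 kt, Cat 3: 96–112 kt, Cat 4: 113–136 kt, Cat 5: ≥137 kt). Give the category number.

3

ΔP = 1014 − 914 = 100 mb.
V ≈ 6.2 × 100^0.628 = 6.2 × 18.03 ≈ 112 kt.
112 kt falls in the Category 3 band.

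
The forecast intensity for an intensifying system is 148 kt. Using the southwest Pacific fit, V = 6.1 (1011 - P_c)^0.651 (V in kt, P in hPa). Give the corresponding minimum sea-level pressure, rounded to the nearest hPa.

ΔP = (V / 6.1)^(1/0.651) = (148/6.1)^1.536.
148/6.1 = 24.262; 24.262^1.536 ≈ 134.09 hPa.
P_c = 1011 − 134.09 = 876.91 ≈ 877 hPa.

877 hPa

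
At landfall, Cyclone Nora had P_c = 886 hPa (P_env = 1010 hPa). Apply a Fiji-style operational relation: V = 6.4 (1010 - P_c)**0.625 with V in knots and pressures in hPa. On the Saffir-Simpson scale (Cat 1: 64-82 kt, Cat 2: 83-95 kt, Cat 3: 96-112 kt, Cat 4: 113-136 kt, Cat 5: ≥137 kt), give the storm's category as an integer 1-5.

4

ΔP = 1010 − 886 = 124 hPa.
V ≈ 6.4 × 124^0.625 = 6.4 × 20.34 ≈ 130 kt.
130 kt falls in the Category 4 band.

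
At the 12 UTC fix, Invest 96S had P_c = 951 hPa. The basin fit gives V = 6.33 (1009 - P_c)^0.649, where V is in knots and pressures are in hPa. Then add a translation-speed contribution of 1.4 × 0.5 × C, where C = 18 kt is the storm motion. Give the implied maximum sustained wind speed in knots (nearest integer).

101 kt

ΔP = 1009 − 951 = 58 hPa.
58^0.649 ≈ 13.946.
V ≈ 6.33 × 13.946 ≈ 88.3 kt.
Translation term: 1.4 × 0.5 × 18 = 12.6 kt.
Corrected V ≈ 100.9 kt → 101 kt.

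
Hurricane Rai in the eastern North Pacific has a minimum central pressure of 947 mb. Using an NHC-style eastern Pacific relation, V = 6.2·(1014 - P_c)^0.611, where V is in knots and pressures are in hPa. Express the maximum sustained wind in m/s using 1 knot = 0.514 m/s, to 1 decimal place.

ΔP = 1014 − 947 = 67 mb.
V ≈ 6.2 × 67^0.611 = 6.2 × 13.054 ≈ 80.933 kt.
80.933 × 0.514 ≈ 41.60 m/s → 41.6 m/s.

41.6 m/s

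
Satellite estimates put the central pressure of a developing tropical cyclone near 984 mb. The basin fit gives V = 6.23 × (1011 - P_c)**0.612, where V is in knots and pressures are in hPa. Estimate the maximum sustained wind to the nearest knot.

ΔP = 1011 − 984 = 27 mb.
27^0.612 ≈ 7.516.
V ≈ 6.23 × 7.516 ≈ 46.8 kt.

47 kt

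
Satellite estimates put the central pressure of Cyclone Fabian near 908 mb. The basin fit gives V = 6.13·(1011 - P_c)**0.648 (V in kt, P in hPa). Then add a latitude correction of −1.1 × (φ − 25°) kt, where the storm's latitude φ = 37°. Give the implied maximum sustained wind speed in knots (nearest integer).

ΔP = 1011 − 908 = 103 mb.
103^0.648 ≈ 20.152.
V ≈ 6.13 × 20.152 ≈ 123.5 kt.
Latitude correction: −1.1 × (37 − 25) = -13.2 kt.
Corrected V ≈ 110.3 kt → 110 kt.

110 kt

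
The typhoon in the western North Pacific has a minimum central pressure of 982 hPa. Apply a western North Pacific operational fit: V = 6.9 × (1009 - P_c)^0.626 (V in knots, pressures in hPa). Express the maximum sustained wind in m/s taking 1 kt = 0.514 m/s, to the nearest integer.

28 m/s

ΔP = 1009 − 982 = 27 hPa.
V ≈ 6.9 × 27^0.626 = 6.9 × 7.871 ≈ 54.310 kt.
54.310 × 0.514 ≈ 27.92 m/s → 28 m/s.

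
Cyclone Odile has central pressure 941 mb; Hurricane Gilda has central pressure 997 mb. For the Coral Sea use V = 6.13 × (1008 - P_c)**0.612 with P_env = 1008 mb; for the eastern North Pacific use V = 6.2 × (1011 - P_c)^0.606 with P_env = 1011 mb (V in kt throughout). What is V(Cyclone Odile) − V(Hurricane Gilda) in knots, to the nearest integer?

Cyclone Odile: ΔP = 67; V ≈ 6.13 × 67^0.612 ≈ 80.36 kt.
Hurricane Gilda: ΔP = 14; V ≈ 6.2 × 14^0.606 ≈ 30.69 kt.
Difference ≈ 80.36 − 30.69 = 49.67 → 50 kt.

50 kt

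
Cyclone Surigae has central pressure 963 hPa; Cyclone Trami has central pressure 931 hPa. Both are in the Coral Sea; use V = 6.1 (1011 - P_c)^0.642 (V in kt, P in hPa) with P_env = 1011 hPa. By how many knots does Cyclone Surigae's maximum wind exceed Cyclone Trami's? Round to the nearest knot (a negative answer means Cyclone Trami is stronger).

-28 kt

Cyclone Surigae: ΔP = 48; V ≈ 6.1 × 48^0.642 ≈ 73.23 kt.
Cyclone Trami: ΔP = 80; V ≈ 6.1 × 80^0.642 ≈ 101.65 kt.
Difference ≈ 73.23 − 101.65 = -28.42 → -28 kt.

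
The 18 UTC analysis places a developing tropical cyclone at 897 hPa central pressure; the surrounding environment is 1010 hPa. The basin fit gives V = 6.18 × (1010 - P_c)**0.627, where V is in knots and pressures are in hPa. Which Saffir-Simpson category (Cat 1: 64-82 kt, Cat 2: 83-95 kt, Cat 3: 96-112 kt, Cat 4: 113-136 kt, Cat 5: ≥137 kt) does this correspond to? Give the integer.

4

ΔP = 1010 − 897 = 113 hPa.
V ≈ 6.18 × 113^0.627 = 6.18 × 19.38 ≈ 120 kt.
120 kt falls in the Category 4 band.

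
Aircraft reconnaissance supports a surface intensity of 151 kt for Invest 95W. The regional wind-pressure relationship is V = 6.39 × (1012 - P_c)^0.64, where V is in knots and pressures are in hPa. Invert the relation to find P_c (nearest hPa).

872 hPa

ΔP = (V / 6.39)^(1/0.64) = (151/6.39)^1.562.
151/6.39 = 23.631; 23.631^1.562 ≈ 139.98 hPa.
P_c = 1012 − 139.98 = 872.02 ≈ 872 hPa.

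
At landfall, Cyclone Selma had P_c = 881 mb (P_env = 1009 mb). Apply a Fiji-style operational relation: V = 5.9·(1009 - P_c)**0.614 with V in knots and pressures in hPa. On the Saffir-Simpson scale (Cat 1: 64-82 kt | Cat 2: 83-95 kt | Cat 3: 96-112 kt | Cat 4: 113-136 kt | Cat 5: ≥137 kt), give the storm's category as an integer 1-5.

4

ΔP = 1009 − 881 = 128 mb.
V ≈ 5.9 × 128^0.614 = 5.9 × 19.67 ≈ 116 kt.
116 kt falls in the Category 4 band.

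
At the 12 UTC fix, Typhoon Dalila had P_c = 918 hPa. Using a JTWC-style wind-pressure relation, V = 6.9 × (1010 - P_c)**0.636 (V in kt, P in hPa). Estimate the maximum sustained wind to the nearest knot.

ΔP = 1010 − 918 = 92 hPa.
92^0.636 ≈ 17.741.
V ≈ 6.9 × 17.741 ≈ 122.4 kt.

122 kt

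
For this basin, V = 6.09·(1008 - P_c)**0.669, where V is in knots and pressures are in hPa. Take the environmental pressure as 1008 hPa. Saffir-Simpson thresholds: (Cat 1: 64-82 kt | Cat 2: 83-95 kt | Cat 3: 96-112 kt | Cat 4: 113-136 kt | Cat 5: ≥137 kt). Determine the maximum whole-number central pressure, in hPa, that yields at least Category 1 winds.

Category 1 begins at V = 64 kt.
Required ΔP = (64/6.09)^(1/0.669) = 10.509^1.495 ≈ 33.65 hPa.
P_c ≤ 1008 − 33.65 = 974.35, so the highest integer P_c is 974 hPa.

974 hPa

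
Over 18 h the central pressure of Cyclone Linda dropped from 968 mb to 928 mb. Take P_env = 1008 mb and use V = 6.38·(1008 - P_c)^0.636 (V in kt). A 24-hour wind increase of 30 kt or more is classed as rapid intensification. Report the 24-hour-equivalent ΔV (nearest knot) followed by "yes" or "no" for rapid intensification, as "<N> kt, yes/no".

49 kt, yes

V₁: ΔP = 40, V ≈ 6.38 × 40^0.636 ≈ 66.64 kt.
V₂: ΔP = 80, V ≈ 6.38 × 80^0.636 ≈ 103.56 kt.
ΔV over 18 h = 36.92 kt → 24 h equivalent = 36.92 × 24/18 ≈ 49.23 kt.
49 kt ≥ 30 kt ⇒ rapid intensification.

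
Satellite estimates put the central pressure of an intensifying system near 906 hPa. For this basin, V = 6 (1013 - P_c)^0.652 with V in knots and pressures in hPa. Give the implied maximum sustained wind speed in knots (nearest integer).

126 kt

ΔP = 1013 − 906 = 107 hPa.
107^0.652 ≈ 21.045.
V ≈ 6 × 21.045 ≈ 126.3 kt.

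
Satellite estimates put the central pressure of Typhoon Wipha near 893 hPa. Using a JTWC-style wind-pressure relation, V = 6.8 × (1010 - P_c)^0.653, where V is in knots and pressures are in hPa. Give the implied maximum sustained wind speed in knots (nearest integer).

152 kt

ΔP = 1010 − 893 = 117 hPa.
117^0.653 ≈ 22.414.
V ≈ 6.8 × 22.414 ≈ 152.4 kt.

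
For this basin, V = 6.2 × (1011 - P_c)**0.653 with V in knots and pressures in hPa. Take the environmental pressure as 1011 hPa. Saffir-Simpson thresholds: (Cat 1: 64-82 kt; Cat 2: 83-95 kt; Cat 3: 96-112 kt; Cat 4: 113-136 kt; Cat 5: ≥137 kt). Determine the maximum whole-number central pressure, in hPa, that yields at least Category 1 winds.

Category 1 begins at V = 64 kt.
Required ΔP = (64/6.2)^(1/0.653) = 10.323^1.531 ≈ 35.69 hPa.
P_c ≤ 1011 − 35.69 = 975.31, so the highest integer P_c is 975 hPa.

975 hPa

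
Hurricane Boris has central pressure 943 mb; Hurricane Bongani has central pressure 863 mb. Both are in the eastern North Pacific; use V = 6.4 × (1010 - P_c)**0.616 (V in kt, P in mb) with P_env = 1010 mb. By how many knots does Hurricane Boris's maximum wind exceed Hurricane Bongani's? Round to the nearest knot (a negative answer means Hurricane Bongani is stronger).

-53 kt

Hurricane Boris: ΔP = 67; V ≈ 6.4 × 67^0.616 ≈ 85.32 kt.
Hurricane Bongani: ΔP = 147; V ≈ 6.4 × 147^0.616 ≈ 138.44 kt.
Difference ≈ 85.32 − 138.44 = -53.12 → -53 kt.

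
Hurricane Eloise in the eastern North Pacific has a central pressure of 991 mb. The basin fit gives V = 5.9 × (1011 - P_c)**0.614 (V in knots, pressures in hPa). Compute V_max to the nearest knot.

37 kt

ΔP = 1011 − 991 = 20 mb.
20^0.614 ≈ 6.293.
V ≈ 5.9 × 6.293 ≈ 37.1 kt.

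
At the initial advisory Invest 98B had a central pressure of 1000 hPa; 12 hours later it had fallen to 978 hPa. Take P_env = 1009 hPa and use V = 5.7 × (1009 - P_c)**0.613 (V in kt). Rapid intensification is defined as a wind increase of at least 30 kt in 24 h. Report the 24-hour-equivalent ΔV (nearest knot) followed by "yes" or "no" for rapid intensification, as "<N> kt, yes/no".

50 kt, yes

V₁: ΔP = 9, V ≈ 5.7 × 9^0.613 ≈ 21.92 kt.
V₂: ΔP = 31, V ≈ 5.7 × 31^0.613 ≈ 46.78 kt.
ΔV over 12 h = 24.86 kt → 24 h equivalent = 24.86 × 24/12 ≈ 49.72 kt.
50 kt ≥ 30 kt ⇒ rapid intensification.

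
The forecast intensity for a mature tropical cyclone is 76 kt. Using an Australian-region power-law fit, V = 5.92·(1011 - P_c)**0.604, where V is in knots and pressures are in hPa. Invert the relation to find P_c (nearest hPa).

943 hPa

ΔP = (V / 5.92)^(1/0.604) = (76/5.92)^1.656.
76/5.92 = 12.838; 12.838^1.656 ≈ 68.43 hPa.
P_c = 1011 − 68.43 = 942.57 ≈ 943 hPa.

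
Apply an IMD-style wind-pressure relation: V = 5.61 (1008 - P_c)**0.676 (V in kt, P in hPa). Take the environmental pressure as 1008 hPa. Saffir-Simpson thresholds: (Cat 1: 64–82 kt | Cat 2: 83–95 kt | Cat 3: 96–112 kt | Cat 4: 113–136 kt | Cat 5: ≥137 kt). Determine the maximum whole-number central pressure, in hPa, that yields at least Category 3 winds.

Category 3 begins at V = 96 kt.
Required ΔP = (96/5.61)^(1/0.676) = 17.112^1.479 ≈ 66.75 hPa.
P_c ≤ 1008 − 66.75 = 941.25, so the highest integer P_c is 941 hPa.

941 hPa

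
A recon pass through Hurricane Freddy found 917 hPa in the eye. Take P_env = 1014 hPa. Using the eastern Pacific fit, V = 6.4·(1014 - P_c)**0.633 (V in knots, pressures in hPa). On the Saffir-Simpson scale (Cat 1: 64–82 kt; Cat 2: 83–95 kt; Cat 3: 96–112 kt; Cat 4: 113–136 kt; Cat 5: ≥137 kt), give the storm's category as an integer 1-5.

ΔP = 1014 − 917 = 97 hPa.
V ≈ 6.4 × 97^0.633 = 6.4 × 18.10 ≈ 116 kt.
116 kt falls in the Category 4 band.

4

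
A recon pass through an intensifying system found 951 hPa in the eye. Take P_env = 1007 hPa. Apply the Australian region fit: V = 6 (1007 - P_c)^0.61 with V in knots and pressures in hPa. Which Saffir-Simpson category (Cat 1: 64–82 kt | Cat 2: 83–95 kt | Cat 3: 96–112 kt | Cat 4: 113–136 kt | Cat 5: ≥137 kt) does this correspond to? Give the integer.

1

ΔP = 1007 − 951 = 56 hPa.
V ≈ 6 × 56^0.61 = 6 × 11.65 ≈ 70 kt.
70 kt falls in the Category 1 band.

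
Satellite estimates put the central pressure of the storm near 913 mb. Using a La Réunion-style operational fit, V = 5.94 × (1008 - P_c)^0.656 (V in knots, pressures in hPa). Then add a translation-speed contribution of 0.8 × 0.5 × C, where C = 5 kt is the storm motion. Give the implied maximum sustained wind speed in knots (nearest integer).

ΔP = 1008 − 913 = 95 mb.
95^0.656 ≈ 19.833.
V ≈ 5.94 × 19.833 ≈ 117.8 kt.
Translation term: 0.8 × 0.5 × 5 = 2 kt.
Corrected V ≈ 119.8 kt → 120 kt.

120 kt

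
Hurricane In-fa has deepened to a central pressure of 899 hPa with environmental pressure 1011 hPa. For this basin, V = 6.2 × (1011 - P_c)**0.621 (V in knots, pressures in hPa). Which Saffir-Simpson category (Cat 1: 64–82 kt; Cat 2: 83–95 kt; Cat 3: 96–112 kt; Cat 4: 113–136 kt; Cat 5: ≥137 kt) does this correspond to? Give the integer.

ΔP = 1011 − 899 = 112 hPa.
V ≈ 6.2 × 112^0.621 = 6.2 × 18.73 ≈ 116 kt.
116 kt falls in the Category 4 band.

4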